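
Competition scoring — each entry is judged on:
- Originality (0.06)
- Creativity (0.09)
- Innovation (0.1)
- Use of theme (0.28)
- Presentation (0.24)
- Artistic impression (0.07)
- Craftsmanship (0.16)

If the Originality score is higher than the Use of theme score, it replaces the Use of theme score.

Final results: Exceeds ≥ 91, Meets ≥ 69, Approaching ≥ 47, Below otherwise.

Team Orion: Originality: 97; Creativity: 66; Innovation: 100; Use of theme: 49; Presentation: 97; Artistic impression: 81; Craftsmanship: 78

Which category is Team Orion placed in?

Originality (97) > Use of theme (49), so Use of theme counts as 97.
Weighted total:
  Originality 97 × 0.06 = 5.82
  Creativity 66 × 0.09 = 5.94
  Innovation 100 × 0.1 = 10
  Use of theme 97 × 0.28 = 27.16
  Presentation 97 × 0.24 = 23.28
  Artistic impression 81 × 0.07 = 5.67
  Craftsmanship 78 × 0.16 = 12.48
Sum = 90.35
90.35 is ≥ 69 and < 91 → Meets

Meets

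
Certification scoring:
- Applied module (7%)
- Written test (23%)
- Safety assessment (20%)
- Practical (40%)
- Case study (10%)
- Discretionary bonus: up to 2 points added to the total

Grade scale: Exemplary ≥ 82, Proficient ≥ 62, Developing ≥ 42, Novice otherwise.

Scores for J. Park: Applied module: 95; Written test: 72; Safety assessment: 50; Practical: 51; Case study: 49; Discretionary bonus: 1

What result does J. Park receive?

Weighted total:
  Applied module 95 × 0.07 = 6.65
  Written test 72 × 0.23 = 16.56
  Safety assessment 50 × 0.2 = 10
  Practical 51 × 0.4 = 20.4
  Case study 49 × 0.1 = 4.9
Sum = 58.51
Discretionary bonus: 58.51 + 1 = 59.51
59.51 is ≥ 42 and < 62 → Developing

Developing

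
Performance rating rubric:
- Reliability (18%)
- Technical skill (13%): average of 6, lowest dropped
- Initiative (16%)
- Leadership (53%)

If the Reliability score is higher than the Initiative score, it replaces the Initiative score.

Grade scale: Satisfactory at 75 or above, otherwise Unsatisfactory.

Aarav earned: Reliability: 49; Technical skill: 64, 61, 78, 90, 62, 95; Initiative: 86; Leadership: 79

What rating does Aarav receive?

Technical skill: drop 61 → average of remaining 5 = 389/5 = 77.8
Reliability (49) ≤ Initiative (86), so Initiative stays at 86.
Weighted total:
  Reliability 49 × 0.18 = 8.82
  Technical skill 77.8 × 0.13 = 10.114
  Initiative 86 × 0.16 = 13.76
  Leadership 79 × 0.53 = 41.87
Sum = 74.564
74.564 < 75 → Unsatisfactory

Unsatisfactory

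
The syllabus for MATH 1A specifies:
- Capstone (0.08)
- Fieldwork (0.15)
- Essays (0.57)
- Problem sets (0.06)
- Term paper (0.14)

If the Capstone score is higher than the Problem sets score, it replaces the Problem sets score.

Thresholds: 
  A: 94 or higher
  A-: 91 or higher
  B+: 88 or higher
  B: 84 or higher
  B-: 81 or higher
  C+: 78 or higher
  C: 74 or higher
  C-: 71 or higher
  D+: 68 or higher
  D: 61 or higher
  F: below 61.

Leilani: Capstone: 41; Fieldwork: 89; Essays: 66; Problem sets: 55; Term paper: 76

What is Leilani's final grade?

D+

Capstone (41) ≤ Problem sets (55), so Problem sets stays at 55.
Weighted total:
  Capstone 41 × 0.08 = 3.28
  Fieldwork 89 × 0.15 = 13.35
  Essays 66 × 0.57 = 37.62
  Problem sets 55 × 0.06 = 3.3
  Term paper 76 × 0.14 = 10.64
Sum = 68.19
68.19 is ≥ 68 and < 71 → D+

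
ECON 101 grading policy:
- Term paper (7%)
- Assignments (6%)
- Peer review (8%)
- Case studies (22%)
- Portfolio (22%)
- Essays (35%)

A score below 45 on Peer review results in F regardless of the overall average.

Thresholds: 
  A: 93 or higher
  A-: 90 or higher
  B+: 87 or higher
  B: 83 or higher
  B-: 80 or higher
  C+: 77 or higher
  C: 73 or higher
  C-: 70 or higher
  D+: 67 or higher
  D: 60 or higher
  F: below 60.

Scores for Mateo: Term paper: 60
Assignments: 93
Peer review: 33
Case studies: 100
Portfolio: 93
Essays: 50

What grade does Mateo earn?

Peer review score 33 < 45: minimum not met.
Weighted total:
  Term paper 60 × 0.07 = 4.2
  Assignments 93 × 0.06 = 5.58
  Peer review 33 × 0.08 = 2.64
  Case studies 100 × 0.22 = 22
  Portfolio 93 × 0.22 = 20.46
  Essays 50 × 0.35 = 17.5
Sum = 72.38
Because the Peer review minimum was not met, the result is F.

F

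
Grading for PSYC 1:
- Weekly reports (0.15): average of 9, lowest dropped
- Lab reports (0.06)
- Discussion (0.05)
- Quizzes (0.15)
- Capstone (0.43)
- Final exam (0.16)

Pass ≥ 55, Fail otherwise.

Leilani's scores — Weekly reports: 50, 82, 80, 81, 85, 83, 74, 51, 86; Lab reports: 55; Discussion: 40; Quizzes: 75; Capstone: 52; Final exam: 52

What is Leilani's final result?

Pass

Weekly reports: drop 50 → average of remaining 8 = 622/8 = 77.75
Weighted total:
  Weekly reports 77.75 × 0.15 = 11.6625
  Lab reports 55 × 0.06 = 3.3
  Discussion 40 × 0.05 = 2
  Quizzes 75 × 0.15 = 11.25
  Capstone 52 × 0.43 = 22.36
  Final exam 52 × 0.16 = 8.32
Sum = 58.8925
58.8925 ≥ 55 → Pass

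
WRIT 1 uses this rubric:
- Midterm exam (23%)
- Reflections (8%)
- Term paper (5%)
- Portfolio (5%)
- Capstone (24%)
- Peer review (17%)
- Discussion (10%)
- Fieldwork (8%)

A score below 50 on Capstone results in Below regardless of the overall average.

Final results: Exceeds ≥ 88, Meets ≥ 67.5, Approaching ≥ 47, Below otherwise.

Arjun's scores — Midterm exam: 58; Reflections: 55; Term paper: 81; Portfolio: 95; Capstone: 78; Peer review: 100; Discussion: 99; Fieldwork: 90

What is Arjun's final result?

Meets

Capstone score 78 ≥ 50: minimum met.
Weighted total:
  Midterm exam 58 × 0.23 = 13.34
  Reflections 55 × 0.08 = 4.4
  Term paper 81 × 0.05 = 4.05
  Portfolio 95 × 0.05 = 4.75
  Capstone 78 × 0.24 = 18.72
  Peer review 100 × 0.17 = 17
  Discussion 99 × 0.1 = 9.9
  Fieldwork 90 × 0.08 = 7.2
Sum = 79.36
79.36 is ≥ 67.5 and < 88 → Meets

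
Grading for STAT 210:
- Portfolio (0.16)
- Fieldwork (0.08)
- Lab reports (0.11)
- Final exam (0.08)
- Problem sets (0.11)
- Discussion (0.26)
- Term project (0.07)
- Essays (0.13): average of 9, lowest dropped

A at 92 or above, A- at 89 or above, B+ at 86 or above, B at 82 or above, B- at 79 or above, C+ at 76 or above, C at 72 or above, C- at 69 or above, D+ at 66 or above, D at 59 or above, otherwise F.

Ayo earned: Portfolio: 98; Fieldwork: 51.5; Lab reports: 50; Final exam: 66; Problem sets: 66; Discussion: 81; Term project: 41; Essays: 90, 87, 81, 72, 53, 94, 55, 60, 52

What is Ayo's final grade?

Essays: drop 52 → average of remaining 8 = 592/8 = 74
Weighted total:
  Portfolio 98 × 0.16 = 15.68
  Fieldwork 51.5 × 0.08 = 4.12
  Lab reports 50 × 0.11 = 5.5
  Final exam 66 × 0.08 = 5.28
  Problem sets 66 × 0.11 = 7.26
  Discussion 81 × 0.26 = 21.06
  Term project 41 × 0.07 = 2.87
  Essays 74 × 0.13 = 9.62
Sum = 71.39
71.39 is ≥ 69 and < 72 → C-

C-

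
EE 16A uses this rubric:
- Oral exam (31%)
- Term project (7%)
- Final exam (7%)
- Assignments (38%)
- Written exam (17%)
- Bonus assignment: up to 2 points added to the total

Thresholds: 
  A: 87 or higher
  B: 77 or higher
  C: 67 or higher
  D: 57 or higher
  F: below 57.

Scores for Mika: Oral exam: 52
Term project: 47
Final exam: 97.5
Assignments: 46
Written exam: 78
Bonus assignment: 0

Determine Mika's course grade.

Weighted total:
  Oral exam 52 × 0.31 = 16.12
  Term project 47 × 0.07 = 3.29
  Final exam 97.5 × 0.07 = 6.825
  Assignments 46 × 0.38 = 17.48
  Written exam 78 × 0.17 = 13.26
Sum = 56.975
Bonus assignment: 56.975 + 0 = 56.975
56.975 < 57 → F

F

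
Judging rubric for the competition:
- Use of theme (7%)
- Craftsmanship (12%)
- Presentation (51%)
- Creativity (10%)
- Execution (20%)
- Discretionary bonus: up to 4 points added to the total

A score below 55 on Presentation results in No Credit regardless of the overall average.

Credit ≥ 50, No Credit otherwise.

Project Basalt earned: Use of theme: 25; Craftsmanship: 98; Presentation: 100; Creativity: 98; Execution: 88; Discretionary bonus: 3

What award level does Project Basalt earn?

Credit

Presentation score 100 ≥ 55: minimum met.
Weighted total:
  Use of theme 25 × 0.07 = 1.75
  Craftsmanship 98 × 0.12 = 11.76
  Presentation 100 × 0.51 = 51
  Creativity 98 × 0.1 = 9.8
  Execution 88 × 0.2 = 17.6
Sum = 91.91
Discretionary bonus: 91.91 + 3 = 94.91
94.91 ≥ 50 → Credit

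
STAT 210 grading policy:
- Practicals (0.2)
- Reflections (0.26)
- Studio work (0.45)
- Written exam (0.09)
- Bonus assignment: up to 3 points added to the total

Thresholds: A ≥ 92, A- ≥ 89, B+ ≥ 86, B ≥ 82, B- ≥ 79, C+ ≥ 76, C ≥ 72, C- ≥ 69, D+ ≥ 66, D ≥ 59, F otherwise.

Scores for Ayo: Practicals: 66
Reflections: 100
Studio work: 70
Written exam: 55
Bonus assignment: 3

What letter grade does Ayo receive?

C+

Weighted total:
  Practicals 66 × 0.2 = 13.2
  Reflections 100 × 0.26 = 26
  Studio work 70 × 0.45 = 31.5
  Written exam 55 × 0.09 = 4.95
Sum = 75.65
Bonus assignment: 75.65 + 3 = 78.65
78.65 is ≥ 76 and < 79 → C+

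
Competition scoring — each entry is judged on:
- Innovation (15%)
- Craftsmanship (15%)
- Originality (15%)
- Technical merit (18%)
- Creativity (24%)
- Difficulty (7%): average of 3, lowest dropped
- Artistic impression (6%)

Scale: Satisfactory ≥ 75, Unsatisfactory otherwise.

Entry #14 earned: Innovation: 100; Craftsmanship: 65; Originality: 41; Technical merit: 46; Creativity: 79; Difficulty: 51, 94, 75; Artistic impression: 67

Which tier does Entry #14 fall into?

Unsatisfactory

Difficulty: drop 51 → average of remaining 2 = 169/2 = 84.5
Weighted total:
  Innovation 100 × 0.15 = 15
  Craftsmanship 65 × 0.15 = 9.75
  Originality 41 × 0.15 = 6.15
  Technical merit 46 × 0.18 = 8.28
  Creativity 79 × 0.24 = 18.96
  Difficulty 84.5 × 0.07 = 5.915
  Artistic impression 67 × 0.06 = 4.02
Sum = 68.075
68.075 < 75 → Unsatisfactory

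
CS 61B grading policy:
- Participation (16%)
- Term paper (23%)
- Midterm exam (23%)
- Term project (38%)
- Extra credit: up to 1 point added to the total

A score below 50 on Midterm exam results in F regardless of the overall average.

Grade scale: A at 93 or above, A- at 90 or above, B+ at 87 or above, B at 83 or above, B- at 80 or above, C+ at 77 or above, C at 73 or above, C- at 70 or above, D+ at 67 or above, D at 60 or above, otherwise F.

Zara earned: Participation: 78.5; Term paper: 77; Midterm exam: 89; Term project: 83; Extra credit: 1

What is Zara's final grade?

B

Midterm exam score 89 ≥ 50: minimum met.
Weighted total:
  Participation 78.5 × 0.16 = 12.56
  Term paper 77 × 0.23 = 17.71
  Midterm exam 89 × 0.23 = 20.47
  Term project 83 × 0.38 = 31.54
Sum = 82.28
Extra credit: 82.28 + 1 = 83.28
83.28 is ≥ 83 and < 87 → B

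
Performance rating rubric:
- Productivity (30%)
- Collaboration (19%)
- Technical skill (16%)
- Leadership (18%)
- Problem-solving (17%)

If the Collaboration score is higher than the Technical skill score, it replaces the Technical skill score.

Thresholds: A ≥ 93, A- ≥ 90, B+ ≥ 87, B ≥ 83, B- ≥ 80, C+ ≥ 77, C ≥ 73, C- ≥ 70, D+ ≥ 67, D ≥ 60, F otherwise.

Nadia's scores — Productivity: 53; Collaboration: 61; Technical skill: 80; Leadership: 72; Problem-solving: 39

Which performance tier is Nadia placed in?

F

Collaboration (61) ≤ Technical skill (80), so Technical skill stays at 80.
Weighted total:
  Productivity 53 × 0.3 = 15.9
  Collaboration 61 × 0.19 = 11.59
  Technical skill 80 × 0.16 = 12.8
  Leadership 72 × 0.18 = 12.96
  Problem-solving 39 × 0.17 = 6.63
Sum = 59.88
59.88 < 60 → F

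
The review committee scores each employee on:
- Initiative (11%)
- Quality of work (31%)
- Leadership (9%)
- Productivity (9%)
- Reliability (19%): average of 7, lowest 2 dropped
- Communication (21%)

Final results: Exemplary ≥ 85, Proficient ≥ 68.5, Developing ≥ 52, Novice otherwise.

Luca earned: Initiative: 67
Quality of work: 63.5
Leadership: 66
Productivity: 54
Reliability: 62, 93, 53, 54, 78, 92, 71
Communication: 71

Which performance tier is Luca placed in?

Reliability: drop 53, 54 → average of remaining 5 = 396/5 = 79.2
Weighted total:
  Initiative 67 × 0.11 = 7.37
  Quality of work 63.5 × 0.31 = 19.685
  Leadership 66 × 0.09 = 5.94
  Productivity 54 × 0.09 = 4.86
  Reliability 79.2 × 0.19 = 15.048
  Communication 71 × 0.21 = 14.91
Sum = 67.813
67.813 is ≥ 52 and < 68.5 → Developing

Developing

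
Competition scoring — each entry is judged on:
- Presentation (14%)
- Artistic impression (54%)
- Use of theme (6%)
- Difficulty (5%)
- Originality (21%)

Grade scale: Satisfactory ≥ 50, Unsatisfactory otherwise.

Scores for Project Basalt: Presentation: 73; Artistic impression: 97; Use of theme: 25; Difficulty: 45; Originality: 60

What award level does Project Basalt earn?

Weighted total:
  Presentation 73 × 0.14 = 10.22
  Artistic impression 97 × 0.54 = 52.38
  Use of theme 25 × 0.06 = 1.5
  Difficulty 45 × 0.05 = 2.25
  Originality 60 × 0.21 = 12.6
Sum = 78.95
78.95 ≥ 50 → Satisfactory

Satisfactory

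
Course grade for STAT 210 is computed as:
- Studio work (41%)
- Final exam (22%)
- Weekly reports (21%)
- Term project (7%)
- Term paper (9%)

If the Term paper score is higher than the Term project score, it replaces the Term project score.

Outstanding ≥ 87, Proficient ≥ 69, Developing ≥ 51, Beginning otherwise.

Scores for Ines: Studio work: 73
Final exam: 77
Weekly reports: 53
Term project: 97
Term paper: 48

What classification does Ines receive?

Term paper (48) ≤ Term project (97), so Term project stays at 97.
Weighted total:
  Studio work 73 × 0.41 = 29.93
  Final exam 77 × 0.22 = 16.94
  Weekly reports 53 × 0.21 = 11.13
  Term project 97 × 0.07 = 6.79
  Term paper 48 × 0.09 = 4.32
Sum = 69.11
69.11 is ≥ 69 and < 87 → Proficient

Proficient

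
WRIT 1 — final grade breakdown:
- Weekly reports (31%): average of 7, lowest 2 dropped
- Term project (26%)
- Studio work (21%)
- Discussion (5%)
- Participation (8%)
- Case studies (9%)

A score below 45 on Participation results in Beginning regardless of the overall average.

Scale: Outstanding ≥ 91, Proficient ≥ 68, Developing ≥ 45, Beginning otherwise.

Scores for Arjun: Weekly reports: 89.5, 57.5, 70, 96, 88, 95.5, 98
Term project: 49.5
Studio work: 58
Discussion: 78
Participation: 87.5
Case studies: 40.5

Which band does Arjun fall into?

Weekly reports: drop 57.5, 70 → average of remaining 5 = 467/5 = 93.4
Participation score 87.5 ≥ 45: minimum met.
Weighted total:
  Weekly reports 93.4 × 0.31 = 28.954
  Term project 49.5 × 0.26 = 12.87
  Studio work 58 × 0.21 = 12.18
  Discussion 78 × 0.05 = 3.9
  Participation 87.5 × 0.08 = 7
  Case studies 40.5 × 0.09 = 3.645
Sum = 68.549
68.549 is ≥ 68 and < 91 → Proficient

Proficient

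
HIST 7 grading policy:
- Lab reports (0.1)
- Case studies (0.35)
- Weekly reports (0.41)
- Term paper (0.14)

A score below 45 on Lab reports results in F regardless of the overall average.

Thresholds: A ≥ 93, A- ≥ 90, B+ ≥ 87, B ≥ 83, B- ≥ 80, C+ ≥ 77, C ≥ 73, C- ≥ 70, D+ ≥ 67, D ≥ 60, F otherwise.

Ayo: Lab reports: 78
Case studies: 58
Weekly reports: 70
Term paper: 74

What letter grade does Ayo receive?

Lab reports score 78 ≥ 45: minimum met.
Weighted total:
  Lab reports 78 × 0.1 = 7.8
  Case studies 58 × 0.35 = 20.3
  Weekly reports 70 × 0.41 = 28.7
  Term paper 74 × 0.14 = 10.36
Sum = 67.16
67.16 is ≥ 67 and < 70 → D+

D+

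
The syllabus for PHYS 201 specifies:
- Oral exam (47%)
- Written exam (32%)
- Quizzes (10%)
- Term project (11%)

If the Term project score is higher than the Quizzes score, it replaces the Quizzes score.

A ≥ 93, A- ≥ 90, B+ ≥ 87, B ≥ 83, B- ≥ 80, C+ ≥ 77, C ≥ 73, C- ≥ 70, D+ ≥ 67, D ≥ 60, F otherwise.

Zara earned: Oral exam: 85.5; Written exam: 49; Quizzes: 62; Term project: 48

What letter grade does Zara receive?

D+

Term project (48) ≤ Quizzes (62), so Quizzes stays at 62.
Weighted total:
  Oral exam 85.5 × 0.47 = 40.185
  Written exam 49 × 0.32 = 15.68
  Quizzes 62 × 0.1 = 6.2
  Term project 48 × 0.11 = 5.28
Sum = 67.345
67.345 is ≥ 67 and < 70 → D+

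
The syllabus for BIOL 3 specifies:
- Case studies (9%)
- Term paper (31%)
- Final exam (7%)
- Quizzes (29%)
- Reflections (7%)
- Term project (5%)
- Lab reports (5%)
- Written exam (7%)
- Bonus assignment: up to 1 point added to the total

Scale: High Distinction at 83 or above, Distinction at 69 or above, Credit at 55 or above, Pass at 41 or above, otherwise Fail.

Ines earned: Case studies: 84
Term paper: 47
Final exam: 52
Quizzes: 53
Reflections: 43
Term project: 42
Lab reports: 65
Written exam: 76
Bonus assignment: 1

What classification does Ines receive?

Weighted total:
  Case studies 84 × 0.09 = 7.56
  Term paper 47 × 0.31 = 14.57
  Final exam 52 × 0.07 = 3.64
  Quizzes 53 × 0.29 = 15.37
  Reflections 43 × 0.07 = 3.01
  Term project 42 × 0.05 = 2.1
  Lab reports 65 × 0.05 = 3.25
  Written exam 76 × 0.07 = 5.32
Sum = 54.82
Bonus assignment: 54.82 + 1 = 55.82
55.82 is ≥ 55 and < 69 → Credit

Credit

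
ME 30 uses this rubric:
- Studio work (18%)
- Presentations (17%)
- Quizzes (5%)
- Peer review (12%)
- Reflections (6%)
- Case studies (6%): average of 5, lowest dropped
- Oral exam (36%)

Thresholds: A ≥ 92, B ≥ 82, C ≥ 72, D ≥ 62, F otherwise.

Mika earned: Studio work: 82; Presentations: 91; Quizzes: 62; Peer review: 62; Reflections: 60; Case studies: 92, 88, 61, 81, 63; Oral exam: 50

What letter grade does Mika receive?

Case studies: drop 61 → average of remaining 4 = 324/4 = 81
Weighted total:
  Studio work 82 × 0.18 = 14.76
  Presentations 91 × 0.17 = 15.47
  Quizzes 62 × 0.05 = 3.1
  Peer review 62 × 0.12 = 7.44
  Reflections 60 × 0.06 = 3.6
  Case studies 81 × 0.06 = 4.86
  Oral exam 50 × 0.36 = 18
Sum = 67.23
67.23 is ≥ 62 and < 72 → D

D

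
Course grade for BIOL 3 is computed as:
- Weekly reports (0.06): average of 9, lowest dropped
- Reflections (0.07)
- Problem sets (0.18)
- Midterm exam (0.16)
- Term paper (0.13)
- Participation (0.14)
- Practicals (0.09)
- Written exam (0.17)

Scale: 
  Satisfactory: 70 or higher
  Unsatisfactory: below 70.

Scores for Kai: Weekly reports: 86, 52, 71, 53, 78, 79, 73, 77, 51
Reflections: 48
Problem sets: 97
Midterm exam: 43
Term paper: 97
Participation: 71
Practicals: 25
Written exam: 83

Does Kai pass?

Weekly reports: drop 51 → average of remaining 8 = 569/8 = 71.125
Weighted total:
  Weekly reports 71.125 × 0.06 = 4.2675
  Reflections 48 × 0.07 = 3.36
  Problem sets 97 × 0.18 = 17.46
  Midterm exam 43 × 0.16 = 6.88
  Term paper 97 × 0.13 = 12.61
  Participation 71 × 0.14 = 9.94
  Practicals 25 × 0.09 = 2.25
  Written exam 83 × 0.17 = 14.11
Sum = 70.8775
70.8775 ≥ 70 → Satisfactory

Satisfactory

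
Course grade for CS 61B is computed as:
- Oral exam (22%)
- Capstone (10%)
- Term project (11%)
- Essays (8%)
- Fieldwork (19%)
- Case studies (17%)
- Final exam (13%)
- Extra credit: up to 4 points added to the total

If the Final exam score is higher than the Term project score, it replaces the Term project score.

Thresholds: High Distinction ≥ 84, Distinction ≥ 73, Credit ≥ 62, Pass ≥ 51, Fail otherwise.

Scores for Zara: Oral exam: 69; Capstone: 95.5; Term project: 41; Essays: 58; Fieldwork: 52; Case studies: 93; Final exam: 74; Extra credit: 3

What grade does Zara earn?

Distinction

Final exam (74) > Term project (41), so Term project counts as 74.
Weighted total:
  Oral exam 69 × 0.22 = 15.18
  Capstone 95.5 × 0.1 = 9.55
  Term project 74 × 0.11 = 8.14
  Essays 58 × 0.08 = 4.64
  Fieldwork 52 × 0.19 = 9.88
  Case studies 93 × 0.17 = 15.81
  Final exam 74 × 0.13 = 9.62
Sum = 72.82
Extra credit: 72.82 + 3 = 75.82
75.82 is ≥ 73 and < 84 → Distinction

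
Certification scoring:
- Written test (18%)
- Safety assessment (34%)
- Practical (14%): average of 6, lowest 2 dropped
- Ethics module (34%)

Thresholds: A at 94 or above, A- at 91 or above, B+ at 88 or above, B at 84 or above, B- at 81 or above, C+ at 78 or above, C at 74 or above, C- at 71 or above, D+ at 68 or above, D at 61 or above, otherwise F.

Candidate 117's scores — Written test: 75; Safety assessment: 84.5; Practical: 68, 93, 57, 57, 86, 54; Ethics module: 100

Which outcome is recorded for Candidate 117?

Practical: drop 54, 57 → average of remaining 4 = 304/4 = 76
Weighted total:
  Written test 75 × 0.18 = 13.5
  Safety assessment 84.5 × 0.34 = 28.73
  Practical 76 × 0.14 = 10.64
  Ethics module 100 × 0.34 = 34
Sum = 86.87
86.87 is ≥ 84 and < 88 → B

B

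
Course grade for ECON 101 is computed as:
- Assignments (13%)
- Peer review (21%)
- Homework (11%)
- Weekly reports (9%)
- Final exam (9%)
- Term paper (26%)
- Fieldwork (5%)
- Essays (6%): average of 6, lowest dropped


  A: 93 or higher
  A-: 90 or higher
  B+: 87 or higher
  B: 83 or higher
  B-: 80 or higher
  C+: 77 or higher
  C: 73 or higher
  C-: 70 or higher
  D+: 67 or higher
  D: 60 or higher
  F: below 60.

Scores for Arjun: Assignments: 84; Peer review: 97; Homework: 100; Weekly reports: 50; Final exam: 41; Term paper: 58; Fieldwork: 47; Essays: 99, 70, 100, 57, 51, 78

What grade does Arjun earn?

C-

Essays: drop 51 → average of remaining 5 = 404/5 = 80.8
Weighted total:
  Assignments 84 × 0.13 = 10.92
  Peer review 97 × 0.21 = 20.37
  Homework 100 × 0.11 = 11
  Weekly reports 50 × 0.09 = 4.5
  Final exam 41 × 0.09 = 3.69
  Term paper 58 × 0.26 = 15.08
  Fieldwork 47 × 0.05 = 2.35
  Essays 80.8 × 0.06 = 4.848
Sum = 72.758
72.758 is ≥ 70 and < 73 → C-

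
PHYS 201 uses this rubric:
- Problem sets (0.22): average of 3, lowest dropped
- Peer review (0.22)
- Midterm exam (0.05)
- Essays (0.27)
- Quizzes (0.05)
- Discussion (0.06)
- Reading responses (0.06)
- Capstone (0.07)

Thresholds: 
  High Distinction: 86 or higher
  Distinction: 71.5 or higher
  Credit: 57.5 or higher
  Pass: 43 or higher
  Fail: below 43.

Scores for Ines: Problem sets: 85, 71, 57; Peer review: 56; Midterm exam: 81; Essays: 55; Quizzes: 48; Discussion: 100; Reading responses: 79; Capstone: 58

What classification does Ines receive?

Problem sets: drop 57 → average of remaining 2 = 156/2 = 78
Weighted total:
  Problem sets 78 × 0.22 = 17.16
  Peer review 56 × 0.22 = 12.32
  Midterm exam 81 × 0.05 = 4.05
  Essays 55 × 0.27 = 14.85
  Quizzes 48 × 0.05 = 2.4
  Discussion 100 × 0.06 = 6
  Reading responses 79 × 0.06 = 4.74
  Capstone 58 × 0.07 = 4.06
Sum = 65.58
65.58 is ≥ 57.5 and < 71.5 → Credit

Credit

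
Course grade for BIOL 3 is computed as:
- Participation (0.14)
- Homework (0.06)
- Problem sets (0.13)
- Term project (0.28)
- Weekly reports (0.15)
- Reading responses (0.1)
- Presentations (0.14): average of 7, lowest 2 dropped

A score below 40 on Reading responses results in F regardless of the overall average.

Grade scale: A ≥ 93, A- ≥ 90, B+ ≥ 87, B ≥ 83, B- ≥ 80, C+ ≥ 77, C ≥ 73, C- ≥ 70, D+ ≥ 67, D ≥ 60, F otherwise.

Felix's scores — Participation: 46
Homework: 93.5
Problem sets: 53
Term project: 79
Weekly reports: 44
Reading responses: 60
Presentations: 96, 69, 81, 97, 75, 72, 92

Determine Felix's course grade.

D

Presentations: drop 69, 72 → average of remaining 5 = 441/5 = 88.2
Reading responses score 60 ≥ 40: minimum met.
Weighted total:
  Participation 46 × 0.14 = 6.44
  Homework 93.5 × 0.06 = 5.61
  Problem sets 53 × 0.13 = 6.89
  Term project 79 × 0.28 = 22.12
  Weekly reports 44 × 0.15 = 6.6
  Reading responses 60 × 0.1 = 6
  Presentations 88.2 × 0.14 = 12.348
Sum = 66.008
66.008 is ≥ 60 and < 67 → D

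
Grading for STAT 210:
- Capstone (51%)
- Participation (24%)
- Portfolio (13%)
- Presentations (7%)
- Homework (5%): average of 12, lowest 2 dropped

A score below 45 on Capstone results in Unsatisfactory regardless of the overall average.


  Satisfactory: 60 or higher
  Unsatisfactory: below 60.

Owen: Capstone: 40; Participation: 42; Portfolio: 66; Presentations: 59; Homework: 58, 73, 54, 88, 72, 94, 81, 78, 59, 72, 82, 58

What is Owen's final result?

Unsatisfactory

Homework: drop 54, 58 → average of remaining 10 = 757/10 = 75.7
Capstone score 40 < 45: minimum not met.
Weighted total:
  Capstone 40 × 0.51 = 20.4
  Participation 42 × 0.24 = 10.08
  Portfolio 66 × 0.13 = 8.58
  Presentations 59 × 0.07 = 4.13
  Homework 75.7 × 0.05 = 3.785
Sum = 46.975
Because the Capstone minimum was not met, the result is Unsatisfactory.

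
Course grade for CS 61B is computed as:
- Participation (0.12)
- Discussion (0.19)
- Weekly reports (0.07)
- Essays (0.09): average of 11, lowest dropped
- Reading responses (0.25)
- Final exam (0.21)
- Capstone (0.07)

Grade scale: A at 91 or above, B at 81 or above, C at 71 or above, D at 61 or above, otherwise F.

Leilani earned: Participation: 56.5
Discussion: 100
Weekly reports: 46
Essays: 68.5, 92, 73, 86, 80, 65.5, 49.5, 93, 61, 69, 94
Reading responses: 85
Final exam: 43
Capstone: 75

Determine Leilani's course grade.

C

Essays: drop 49.5 → average of remaining 10 = 782/10 = 78.2
Weighted total:
  Participation 56.5 × 0.12 = 6.78
  Discussion 100 × 0.19 = 19
  Weekly reports 46 × 0.07 = 3.22
  Essays 78.2 × 0.09 = 7.038
  Reading responses 85 × 0.25 = 21.25
  Final exam 43 × 0.21 = 9.03
  Capstone 75 × 0.07 = 5.25
Sum = 71.568
71.568 is ≥ 71 and < 81 → C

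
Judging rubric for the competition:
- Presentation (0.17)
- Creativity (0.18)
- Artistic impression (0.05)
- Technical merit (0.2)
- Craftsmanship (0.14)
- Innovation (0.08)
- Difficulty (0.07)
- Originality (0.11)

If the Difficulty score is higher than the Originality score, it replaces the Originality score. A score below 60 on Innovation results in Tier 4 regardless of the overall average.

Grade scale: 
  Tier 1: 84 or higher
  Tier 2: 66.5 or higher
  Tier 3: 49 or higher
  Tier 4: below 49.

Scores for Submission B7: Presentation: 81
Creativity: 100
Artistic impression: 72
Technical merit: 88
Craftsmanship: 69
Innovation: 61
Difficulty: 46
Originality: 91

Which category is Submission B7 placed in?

Difficulty (46) ≤ Originality (91), so Originality stays at 91.
Innovation score 61 ≥ 60: minimum met.
Weighted total:
  Presentation 81 × 0.17 = 13.77
  Creativity 100 × 0.18 = 18
  Artistic impression 72 × 0.05 = 3.6
  Technical merit 88 × 0.2 = 17.6
  Craftsmanship 69 × 0.14 = 9.66
  Innovation 61 × 0.08 = 4.88
  Difficulty 46 × 0.07 = 3.22
  Originality 91 × 0.11 = 10.01
Sum = 80.74
80.74 is ≥ 66.5 and < 84 → Tier 2

Tier 2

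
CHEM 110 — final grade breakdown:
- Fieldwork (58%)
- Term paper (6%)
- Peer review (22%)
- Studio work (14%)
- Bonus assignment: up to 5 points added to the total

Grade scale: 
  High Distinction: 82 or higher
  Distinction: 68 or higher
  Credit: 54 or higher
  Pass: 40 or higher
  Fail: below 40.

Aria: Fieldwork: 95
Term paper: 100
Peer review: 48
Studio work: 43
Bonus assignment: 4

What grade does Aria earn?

Distinction

Weighted total:
  Fieldwork 95 × 0.58 = 55.1
  Term paper 100 × 0.06 = 6
  Peer review 48 × 0.22 = 10.56
  Studio work 43 × 0.14 = 6.02
Sum = 77.68
Bonus assignment: 77.68 + 4 = 81.68
81.68 is ≥ 68 and < 82 → Distinction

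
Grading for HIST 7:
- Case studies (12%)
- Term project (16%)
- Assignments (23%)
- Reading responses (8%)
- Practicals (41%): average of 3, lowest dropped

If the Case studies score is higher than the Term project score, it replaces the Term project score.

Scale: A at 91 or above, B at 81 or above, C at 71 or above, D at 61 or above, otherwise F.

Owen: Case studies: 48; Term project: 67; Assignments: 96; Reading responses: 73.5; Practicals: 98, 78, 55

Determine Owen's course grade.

C

Practicals: drop 55 → average of remaining 2 = 176/2 = 88
Case studies (48) ≤ Term project (67), so Term project stays at 67.
Weighted total:
  Case studies 48 × 0.12 = 5.76
  Term project 67 × 0.16 = 10.72
  Assignments 96 × 0.23 = 22.08
  Reading responses 73.5 × 0.08 = 5.88
  Practicals 88 × 0.41 = 36.08
Sum = 80.52
80.52 is ≥ 71 and < 81 → C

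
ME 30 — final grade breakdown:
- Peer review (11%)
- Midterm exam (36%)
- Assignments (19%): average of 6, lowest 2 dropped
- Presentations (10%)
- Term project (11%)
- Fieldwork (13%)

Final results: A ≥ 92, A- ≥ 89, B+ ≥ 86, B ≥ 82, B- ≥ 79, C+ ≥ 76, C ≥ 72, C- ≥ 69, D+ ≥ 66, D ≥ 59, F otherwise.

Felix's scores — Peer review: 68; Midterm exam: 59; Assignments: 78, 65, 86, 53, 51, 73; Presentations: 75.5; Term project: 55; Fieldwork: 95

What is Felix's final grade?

C-

Assignments: drop 51, 53 → average of remaining 4 = 302/4 = 75.5
Weighted total:
  Peer review 68 × 0.11 = 7.48
  Midterm exam 59 × 0.36 = 21.24
  Assignments 75.5 × 0.19 = 14.345
  Presentations 75.5 × 0.1 = 7.55
  Term project 55 × 0.11 = 6.05
  Fieldwork 95 × 0.13 = 12.35
Sum = 69.015
69.015 is ≥ 69 and < 72 → C-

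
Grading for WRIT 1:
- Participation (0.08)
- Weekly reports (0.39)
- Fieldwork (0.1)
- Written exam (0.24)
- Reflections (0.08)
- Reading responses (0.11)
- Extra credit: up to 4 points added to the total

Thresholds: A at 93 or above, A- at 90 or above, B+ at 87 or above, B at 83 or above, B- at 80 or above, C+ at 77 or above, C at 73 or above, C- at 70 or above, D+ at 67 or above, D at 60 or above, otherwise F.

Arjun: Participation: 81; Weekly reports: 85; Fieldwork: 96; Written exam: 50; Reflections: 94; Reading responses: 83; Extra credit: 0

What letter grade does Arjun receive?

Weighted total:
  Participation 81 × 0.08 = 6.48
  Weekly reports 85 × 0.39 = 33.15
  Fieldwork 96 × 0.1 = 9.6
  Written exam 50 × 0.24 = 12
  Reflections 94 × 0.08 = 7.52
  Reading responses 83 × 0.11 = 9.13
Sum = 77.88
Extra credit: 77.88 + 0 = 77.88
77.88 is ≥ 77 and < 80 → C+

C+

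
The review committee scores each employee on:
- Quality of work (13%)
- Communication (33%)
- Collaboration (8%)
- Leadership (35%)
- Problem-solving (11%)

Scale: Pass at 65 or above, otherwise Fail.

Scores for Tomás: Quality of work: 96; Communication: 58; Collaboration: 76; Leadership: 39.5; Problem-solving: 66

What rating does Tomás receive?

Weighted total:
  Quality of work 96 × 0.13 = 12.48
  Communication 58 × 0.33 = 19.14
  Collaboration 76 × 0.08 = 6.08
  Leadership 39.5 × 0.35 = 13.825
  Problem-solving 66 × 0.11 = 7.26
Sum = 58.785
58.785 < 65 → Fail

Fail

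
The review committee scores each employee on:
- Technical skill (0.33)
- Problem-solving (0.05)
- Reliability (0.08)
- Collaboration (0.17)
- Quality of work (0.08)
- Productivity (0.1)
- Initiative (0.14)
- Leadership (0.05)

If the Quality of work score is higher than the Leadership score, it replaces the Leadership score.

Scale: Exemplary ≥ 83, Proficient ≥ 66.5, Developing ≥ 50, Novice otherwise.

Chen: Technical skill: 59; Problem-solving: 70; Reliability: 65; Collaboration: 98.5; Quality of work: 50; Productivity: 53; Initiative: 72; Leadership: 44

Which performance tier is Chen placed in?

Proficient

Quality of work (50) > Leadership (44), so Leadership counts as 50.
Weighted total:
  Technical skill 59 × 0.33 = 19.47
  Problem-solving 70 × 0.05 = 3.5
  Reliability 65 × 0.08 = 5.2
  Collaboration 98.5 × 0.17 = 16.745
  Quality of work 50 × 0.08 = 4
  Productivity 53 × 0.1 = 5.3
  Initiative 72 × 0.14 = 10.08
  Leadership 50 × 0.05 = 2.5
Sum = 66.795
66.795 is ≥ 66.5 and < 83 → Proficient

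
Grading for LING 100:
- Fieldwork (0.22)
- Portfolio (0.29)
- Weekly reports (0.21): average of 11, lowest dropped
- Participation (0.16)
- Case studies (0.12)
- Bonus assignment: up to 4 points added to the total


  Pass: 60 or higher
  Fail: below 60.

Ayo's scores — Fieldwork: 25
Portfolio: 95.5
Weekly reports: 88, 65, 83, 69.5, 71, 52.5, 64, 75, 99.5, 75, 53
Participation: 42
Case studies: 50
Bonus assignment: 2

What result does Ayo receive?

Pass

Weekly reports: drop 52.5 → average of remaining 10 = 743/10 = 74.3
Weighted total:
  Fieldwork 25 × 0.22 = 5.5
  Portfolio 95.5 × 0.29 = 27.695
  Weekly reports 74.3 × 0.21 = 15.603
  Participation 42 × 0.16 = 6.72
  Case studies 50 × 0.12 = 6
Sum = 61.518
Bonus assignment: 61.518 + 2 = 63.518
63.518 ≥ 60 → Pass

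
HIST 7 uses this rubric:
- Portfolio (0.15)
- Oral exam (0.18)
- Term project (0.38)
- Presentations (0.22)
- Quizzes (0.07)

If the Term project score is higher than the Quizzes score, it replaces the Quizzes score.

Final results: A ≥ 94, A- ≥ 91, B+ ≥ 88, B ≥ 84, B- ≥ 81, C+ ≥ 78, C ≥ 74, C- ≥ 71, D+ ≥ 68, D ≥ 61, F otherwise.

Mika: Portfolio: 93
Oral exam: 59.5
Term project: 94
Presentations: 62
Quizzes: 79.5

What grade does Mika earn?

C+

Term project (94) > Quizzes (79.5), so Quizzes counts as 94.
Weighted total:
  Portfolio 93 × 0.15 = 13.95
  Oral exam 59.5 × 0.18 = 10.71
  Term project 94 × 0.38 = 35.72
  Presentations 62 × 0.22 = 13.64
  Quizzes 94 × 0.07 = 6.58
Sum = 80.6
80.6 is ≥ 78 and < 81 → C+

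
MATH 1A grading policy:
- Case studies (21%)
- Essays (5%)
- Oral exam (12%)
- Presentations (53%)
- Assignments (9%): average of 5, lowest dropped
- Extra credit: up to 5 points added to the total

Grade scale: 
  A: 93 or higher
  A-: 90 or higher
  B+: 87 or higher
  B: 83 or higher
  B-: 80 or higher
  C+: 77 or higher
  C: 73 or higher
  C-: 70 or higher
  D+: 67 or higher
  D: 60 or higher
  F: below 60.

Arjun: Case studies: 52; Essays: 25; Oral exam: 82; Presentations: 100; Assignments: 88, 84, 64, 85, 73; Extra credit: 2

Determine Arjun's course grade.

Assignments: drop 64 → average of remaining 4 = 330/4 = 82.5
Weighted total:
  Case studies 52 × 0.21 = 10.92
  Essays 25 × 0.05 = 1.25
  Oral exam 82 × 0.12 = 9.84
  Presentations 100 × 0.53 = 53
  Assignments 82.5 × 0.09 = 7.425
Sum = 82.435
Extra credit: 82.435 + 2 = 84.435
84.435 is ≥ 83 and < 87 → B

B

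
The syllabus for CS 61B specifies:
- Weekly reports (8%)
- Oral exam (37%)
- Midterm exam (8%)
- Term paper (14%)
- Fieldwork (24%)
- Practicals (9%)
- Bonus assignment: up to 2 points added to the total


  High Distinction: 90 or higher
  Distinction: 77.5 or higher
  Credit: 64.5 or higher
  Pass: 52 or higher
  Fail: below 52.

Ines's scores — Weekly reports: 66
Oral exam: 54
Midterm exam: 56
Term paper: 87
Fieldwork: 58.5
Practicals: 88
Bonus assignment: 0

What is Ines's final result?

Pass

Weighted total:
  Weekly reports 66 × 0.08 = 5.28
  Oral exam 54 × 0.37 = 19.98
  Midterm exam 56 × 0.08 = 4.48
  Term paper 87 × 0.14 = 12.18
  Fieldwork 58.5 × 0.24 = 14.04
  Practicals 88 × 0.09 = 7.92
Sum = 63.88
Bonus assignment: 63.88 + 0 = 63.88
63.88 is ≥ 52 and < 64.5 → Pass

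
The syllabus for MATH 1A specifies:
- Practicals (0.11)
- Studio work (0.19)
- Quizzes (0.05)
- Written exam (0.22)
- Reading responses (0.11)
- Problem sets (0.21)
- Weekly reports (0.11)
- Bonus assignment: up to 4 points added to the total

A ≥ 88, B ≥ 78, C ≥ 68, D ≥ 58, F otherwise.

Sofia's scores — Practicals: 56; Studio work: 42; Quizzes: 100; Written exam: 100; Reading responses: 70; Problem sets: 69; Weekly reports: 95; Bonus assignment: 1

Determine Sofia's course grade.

Weighted total:
  Practicals 56 × 0.11 = 6.16
  Studio work 42 × 0.19 = 7.98
  Quizzes 100 × 0.05 = 5
  Written exam 100 × 0.22 = 22
  Reading responses 70 × 0.11 = 7.7
  Problem sets 69 × 0.21 = 14.49
  Weekly reports 95 × 0.11 = 10.45
Sum = 73.78
Bonus assignment: 73.78 + 1 = 74.78
74.78 is ≥ 68 and < 78 → C

C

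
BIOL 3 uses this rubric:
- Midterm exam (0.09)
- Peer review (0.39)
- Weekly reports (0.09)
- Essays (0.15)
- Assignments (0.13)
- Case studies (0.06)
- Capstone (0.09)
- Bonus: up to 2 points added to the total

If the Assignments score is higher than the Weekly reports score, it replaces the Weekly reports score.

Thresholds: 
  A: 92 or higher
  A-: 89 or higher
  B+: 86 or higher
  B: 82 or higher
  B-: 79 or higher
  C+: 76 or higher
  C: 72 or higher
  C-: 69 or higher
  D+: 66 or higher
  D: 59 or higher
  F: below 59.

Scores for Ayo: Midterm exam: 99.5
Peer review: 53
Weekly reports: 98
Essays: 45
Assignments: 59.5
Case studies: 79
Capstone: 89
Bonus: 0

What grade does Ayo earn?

D

Assignments (59.5) ≤ Weekly reports (98), so Weekly reports stays at 98.
Weighted total:
  Midterm exam 99.5 × 0.09 = 8.955
  Peer review 53 × 0.39 = 20.67
  Weekly reports 98 × 0.09 = 8.82
  Essays 45 × 0.15 = 6.75
  Assignments 59.5 × 0.13 = 7.735
  Case studies 79 × 0.06 = 4.74
  Capstone 89 × 0.09 = 8.01
Sum = 65.68
Bonus: 65.68 + 0 = 65.68
65.68 is ≥ 59 and < 66 → D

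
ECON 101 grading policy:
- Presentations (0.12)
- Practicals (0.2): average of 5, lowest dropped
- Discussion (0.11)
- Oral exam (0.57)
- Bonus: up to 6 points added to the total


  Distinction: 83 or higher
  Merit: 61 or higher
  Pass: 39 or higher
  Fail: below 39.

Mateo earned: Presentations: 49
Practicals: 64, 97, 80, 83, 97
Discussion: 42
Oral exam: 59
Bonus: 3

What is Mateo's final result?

Merit

Practicals: drop 64 → average of remaining 4 = 357/4 = 89.25
Weighted total:
  Presentations 49 × 0.12 = 5.88
  Practicals 89.25 × 0.2 = 17.85
  Discussion 42 × 0.11 = 4.62
  Oral exam 59 × 0.57 = 33.63
Sum = 61.98
Bonus: 61.98 + 3 = 64.98
64.98 is ≥ 61 and < 83 → Merit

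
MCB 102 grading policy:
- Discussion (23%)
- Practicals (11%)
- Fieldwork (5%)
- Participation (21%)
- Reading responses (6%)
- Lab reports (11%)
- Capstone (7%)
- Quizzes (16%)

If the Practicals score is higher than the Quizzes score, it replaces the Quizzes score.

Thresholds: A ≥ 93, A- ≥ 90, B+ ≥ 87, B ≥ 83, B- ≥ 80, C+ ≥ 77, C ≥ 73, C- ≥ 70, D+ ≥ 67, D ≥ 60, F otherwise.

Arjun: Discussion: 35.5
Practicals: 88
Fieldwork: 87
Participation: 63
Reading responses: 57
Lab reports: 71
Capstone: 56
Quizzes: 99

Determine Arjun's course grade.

Practicals (88) ≤ Quizzes (99), so Quizzes stays at 99.
Weighted total:
  Discussion 35.5 × 0.23 = 8.165
  Practicals 88 × 0.11 = 9.68
  Fieldwork 87 × 0.05 = 4.35
  Participation 63 × 0.21 = 13.23
  Reading responses 57 × 0.06 = 3.42
  Lab reports 71 × 0.11 = 7.81
  Capstone 56 × 0.07 = 3.92
  Quizzes 99 × 0.16 = 15.84
Sum = 66.415
66.415 is ≥ 60 and < 67 → D

D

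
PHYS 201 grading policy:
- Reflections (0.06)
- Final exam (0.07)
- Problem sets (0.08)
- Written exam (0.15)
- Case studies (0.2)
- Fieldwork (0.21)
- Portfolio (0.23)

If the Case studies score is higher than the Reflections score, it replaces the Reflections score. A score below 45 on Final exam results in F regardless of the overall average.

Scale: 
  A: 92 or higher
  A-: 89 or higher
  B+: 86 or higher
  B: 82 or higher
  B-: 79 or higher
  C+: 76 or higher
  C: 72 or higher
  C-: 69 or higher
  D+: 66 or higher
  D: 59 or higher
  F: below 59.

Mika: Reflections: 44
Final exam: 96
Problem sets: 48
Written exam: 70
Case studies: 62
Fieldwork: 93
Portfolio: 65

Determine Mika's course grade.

C-

Case studies (62) > Reflections (44), so Reflections counts as 62.
Final exam score 96 ≥ 45: minimum met.
Weighted total:
  Reflections 62 × 0.06 = 3.72
  Final exam 96 × 0.07 = 6.72
  Problem sets 48 × 0.08 = 3.84
  Written exam 70 × 0.15 = 10.5
  Case studies 62 × 0.2 = 12.4
  Fieldwork 93 × 0.21 = 19.53
  Portfolio 65 × 0.23 = 14.95
Sum = 71.66
71.66 is ≥ 69 and < 72 → C-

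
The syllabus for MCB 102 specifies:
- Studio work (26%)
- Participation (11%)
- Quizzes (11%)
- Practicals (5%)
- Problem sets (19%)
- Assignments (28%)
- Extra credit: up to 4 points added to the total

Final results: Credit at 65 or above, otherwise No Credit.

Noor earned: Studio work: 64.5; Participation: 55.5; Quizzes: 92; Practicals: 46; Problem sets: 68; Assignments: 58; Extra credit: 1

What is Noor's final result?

Weighted total:
  Studio work 64.5 × 0.26 = 16.77
  Participation 55.5 × 0.11 = 6.105
  Quizzes 92 × 0.11 = 10.12
  Practicals 46 × 0.05 = 2.3
  Problem sets 68 × 0.19 = 12.92
  Assignments 58 × 0.28 = 16.24
Sum = 64.455
Extra credit: 64.455 + 1 = 65.455
65.455 ≥ 65 → Credit

Credit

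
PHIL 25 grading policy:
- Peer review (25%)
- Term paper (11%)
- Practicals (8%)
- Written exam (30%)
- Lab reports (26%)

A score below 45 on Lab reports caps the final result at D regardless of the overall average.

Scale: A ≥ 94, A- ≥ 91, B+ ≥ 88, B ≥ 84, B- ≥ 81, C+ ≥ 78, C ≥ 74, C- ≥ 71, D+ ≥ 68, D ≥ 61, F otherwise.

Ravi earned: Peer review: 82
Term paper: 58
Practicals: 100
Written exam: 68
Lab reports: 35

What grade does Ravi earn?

Lab reports score 35 < 45: minimum not met.
Weighted total:
  Peer review 82 × 0.25 = 20.5
  Term paper 58 × 0.11 = 6.38
  Practicals 100 × 0.08 = 8
  Written exam 68 × 0.3 = 20.4
  Lab reports 35 × 0.26 = 9.1
Sum = 64.38
64.38 would be D; cap at D applies → D.

D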